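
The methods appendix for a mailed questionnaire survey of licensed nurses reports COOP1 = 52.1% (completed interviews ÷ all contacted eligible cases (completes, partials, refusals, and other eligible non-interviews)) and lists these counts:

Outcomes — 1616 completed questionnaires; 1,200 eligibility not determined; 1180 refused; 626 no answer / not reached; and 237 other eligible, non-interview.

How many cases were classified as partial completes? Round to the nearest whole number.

COOP1 = 1616 / D = 0.521
D = 1616 / 0.521 = 3101.7
Remaining denominator categories sum to 3033
partial completes = 3101.7 − 3033 ≈ 69

69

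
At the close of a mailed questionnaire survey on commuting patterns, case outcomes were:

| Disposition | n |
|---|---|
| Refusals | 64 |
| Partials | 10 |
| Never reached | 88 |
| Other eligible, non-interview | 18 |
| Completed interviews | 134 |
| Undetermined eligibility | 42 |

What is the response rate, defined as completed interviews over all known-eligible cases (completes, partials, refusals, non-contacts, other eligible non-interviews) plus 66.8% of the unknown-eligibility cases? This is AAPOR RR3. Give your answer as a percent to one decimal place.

Num: 134
Eligible (known): 134 + 10 + 64 + 88 + 18 = 314
e × U: 0.6680 × 42 = 28.06
Denominator: 314 + 28.06 = 342.06
RR3 = 134 / 342.06 = 0.3917

39.2%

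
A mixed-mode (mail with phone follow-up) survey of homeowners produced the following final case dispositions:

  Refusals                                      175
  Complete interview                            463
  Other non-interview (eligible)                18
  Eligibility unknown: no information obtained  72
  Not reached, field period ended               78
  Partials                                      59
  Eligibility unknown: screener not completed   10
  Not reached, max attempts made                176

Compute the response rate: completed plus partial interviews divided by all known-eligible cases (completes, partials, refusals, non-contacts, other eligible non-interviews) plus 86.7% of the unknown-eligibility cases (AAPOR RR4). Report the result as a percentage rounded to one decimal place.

Never reached = 78 + 176 = 254
Unknown if eligible = 10 + 72 = 82
Numerator: 463 + 59 = 522
Known eligible: 463 + 59 + 175 + 254 + 18 = 969
e × U: 0.8670 × 82 = 71.09
Denom: 969 + 71.09 = 1040.09
RR4 = 522 / 1040.09 = 0.5019

50.2%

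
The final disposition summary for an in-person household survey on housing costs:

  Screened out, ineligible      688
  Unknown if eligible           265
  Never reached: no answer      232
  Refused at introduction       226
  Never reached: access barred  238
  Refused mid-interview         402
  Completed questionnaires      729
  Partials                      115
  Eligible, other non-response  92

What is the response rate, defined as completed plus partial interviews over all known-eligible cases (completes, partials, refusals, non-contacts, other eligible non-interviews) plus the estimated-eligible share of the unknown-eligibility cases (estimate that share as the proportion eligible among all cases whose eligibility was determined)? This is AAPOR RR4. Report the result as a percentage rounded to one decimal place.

37.8%

Declined to participate = 226 + 402 = 628
No answer / not reached = 232 + 238 = 470
Num → 729 + 115 = 844
Determined eligible → 729 + 115 + 628 + 470 + 92 = 2034
e = 2034 / (2034 + 688) = 2034 / 2722 = 0.7472
e × U → 0.7472 × 265 = 198.01
Denominator → 2034 + 198.01 = 2232.01
RR4 = 844 / 2232.01 = 0.3781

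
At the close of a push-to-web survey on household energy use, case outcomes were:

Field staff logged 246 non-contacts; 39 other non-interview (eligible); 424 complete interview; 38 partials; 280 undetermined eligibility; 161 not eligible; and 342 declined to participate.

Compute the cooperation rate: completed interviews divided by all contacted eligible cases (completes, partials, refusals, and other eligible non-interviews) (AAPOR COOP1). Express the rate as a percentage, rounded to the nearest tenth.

50.3%

Top = 424
Base = 424 + 38 + 342 + 39 = 843
COOP1 = 424 / 843 = 0.5030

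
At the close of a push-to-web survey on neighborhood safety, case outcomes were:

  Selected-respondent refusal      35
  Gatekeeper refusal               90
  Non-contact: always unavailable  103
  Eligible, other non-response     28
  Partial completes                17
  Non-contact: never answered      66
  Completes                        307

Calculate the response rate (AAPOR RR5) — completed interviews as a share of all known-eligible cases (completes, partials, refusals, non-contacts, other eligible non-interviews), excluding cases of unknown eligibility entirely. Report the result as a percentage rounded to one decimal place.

47.5%

Declined to participate = 90 + 35 = 125
No answer / not reached = 66 + 103 = 169
Numerator → 307
Denominator → 307 + 17 + 125 + 169 + 28 = 646
RR5 = 307 / 646 = 0.4752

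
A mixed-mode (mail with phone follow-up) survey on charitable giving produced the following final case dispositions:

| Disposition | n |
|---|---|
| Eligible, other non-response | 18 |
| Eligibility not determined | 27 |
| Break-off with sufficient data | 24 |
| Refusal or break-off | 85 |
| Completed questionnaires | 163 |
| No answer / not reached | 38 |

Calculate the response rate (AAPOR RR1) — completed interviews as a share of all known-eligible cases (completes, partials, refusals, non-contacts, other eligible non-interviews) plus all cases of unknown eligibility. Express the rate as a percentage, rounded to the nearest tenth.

Top → 163
Base → 163 + 24 + 85 + 38 + 18 + 27 = 355
RR1 = 163 / 355 = 0.4592

45.9%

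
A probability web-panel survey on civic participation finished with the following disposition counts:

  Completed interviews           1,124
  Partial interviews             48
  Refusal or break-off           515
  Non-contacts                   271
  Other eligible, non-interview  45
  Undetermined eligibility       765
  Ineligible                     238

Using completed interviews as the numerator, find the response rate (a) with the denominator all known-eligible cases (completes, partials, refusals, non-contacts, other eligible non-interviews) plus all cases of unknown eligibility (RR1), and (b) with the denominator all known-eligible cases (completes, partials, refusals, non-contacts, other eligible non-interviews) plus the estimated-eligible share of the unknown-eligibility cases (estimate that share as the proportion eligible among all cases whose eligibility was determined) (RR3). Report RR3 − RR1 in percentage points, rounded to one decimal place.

Numerator: 1124
Denominator: 1124 + 48 + 515 + 271 + 45 + 765 = 2768
RR1 = 1124 / 2768 = 0.4061
Determined eligible: 1124 + 48 + 515 + 271 + 45 = 2003
e = 2003 / (2003 + 238) = 2003 / 2241 = 0.8938
Estimated eligible among unknowns: 0.8938 × 765 = 683.76
Denominator: 2003 + 683.76 = 2686.76
RR3 = 1124 / 2686.76 = 0.4183
Difference = 41.83 − 40.61 = 1.22 percentage points

1.2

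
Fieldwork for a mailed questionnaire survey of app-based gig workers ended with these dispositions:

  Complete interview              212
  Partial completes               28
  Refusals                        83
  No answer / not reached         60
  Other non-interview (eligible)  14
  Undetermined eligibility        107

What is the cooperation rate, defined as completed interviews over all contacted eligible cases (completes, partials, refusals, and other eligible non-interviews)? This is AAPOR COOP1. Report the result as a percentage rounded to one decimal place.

Num → 212
Denom → 212 + 28 + 83 + 14 = 337
COOP1 = 212 / 337 = 0.6291

62.9%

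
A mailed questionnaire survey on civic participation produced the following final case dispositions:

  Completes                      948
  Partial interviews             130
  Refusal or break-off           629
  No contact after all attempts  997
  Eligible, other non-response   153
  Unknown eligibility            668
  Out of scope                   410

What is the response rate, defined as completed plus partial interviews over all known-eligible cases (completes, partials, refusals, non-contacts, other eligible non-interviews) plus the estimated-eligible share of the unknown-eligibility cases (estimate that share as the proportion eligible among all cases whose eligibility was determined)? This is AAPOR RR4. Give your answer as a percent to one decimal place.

Top: 948 + 130 = 1078
Determined eligible: 948 + 130 + 629 + 997 + 153 = 2857
e = 2857 / (2857 + 410) = 2857 / 3267 = 0.8745
Estimated eligible among unknowns: 0.8745 × 668 = 584.17
Base: 2857 + 584.17 = 3441.17
RR4 = 1078 / 3441.17 = 0.3133

31.3%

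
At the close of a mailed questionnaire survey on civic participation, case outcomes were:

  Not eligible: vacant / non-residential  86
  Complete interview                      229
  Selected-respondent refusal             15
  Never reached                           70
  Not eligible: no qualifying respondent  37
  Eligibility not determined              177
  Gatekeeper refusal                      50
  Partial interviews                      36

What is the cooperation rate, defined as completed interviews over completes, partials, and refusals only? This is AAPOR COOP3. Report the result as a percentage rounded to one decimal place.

Refused = 50 + 15 = 65
Not eligible = 37 + 86 = 123
Num = 229
Denominator = 229 + 36 + 65 = 330
COOP3 = 229 / 330 = 0.6939

69.4%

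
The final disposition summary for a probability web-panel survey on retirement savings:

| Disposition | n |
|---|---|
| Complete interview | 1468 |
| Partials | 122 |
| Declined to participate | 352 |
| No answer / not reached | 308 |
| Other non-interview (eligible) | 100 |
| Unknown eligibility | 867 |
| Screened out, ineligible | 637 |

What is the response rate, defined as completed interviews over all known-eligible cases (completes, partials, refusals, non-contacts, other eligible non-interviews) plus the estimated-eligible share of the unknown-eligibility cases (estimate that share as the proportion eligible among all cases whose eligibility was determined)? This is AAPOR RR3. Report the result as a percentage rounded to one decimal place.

48.4%

Num → 1468
Known eligible → 1468 + 122 + 352 + 308 + 100 = 2350
e = 2350 / (2350 + 637) = 2350 / 2987 = 0.7867
Estimated eligible among unknowns → 0.7867 × 867 = 682.07
Denom → 2350 + 682.07 = 3032.07
RR3 = 1468 / 3032.07 = 0.4842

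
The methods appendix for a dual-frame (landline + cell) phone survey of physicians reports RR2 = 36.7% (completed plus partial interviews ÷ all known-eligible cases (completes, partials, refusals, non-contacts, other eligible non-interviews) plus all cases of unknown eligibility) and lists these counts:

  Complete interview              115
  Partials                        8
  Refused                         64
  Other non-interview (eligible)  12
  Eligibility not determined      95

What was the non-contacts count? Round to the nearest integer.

41

Num → 115 + 8 = 123
RR2 = 123 / D = 0.367
D = 123 / 0.367 = 335.1
Remaining denominator categories sum to 294
non-contacts = 335.1 − 294 ≈ 41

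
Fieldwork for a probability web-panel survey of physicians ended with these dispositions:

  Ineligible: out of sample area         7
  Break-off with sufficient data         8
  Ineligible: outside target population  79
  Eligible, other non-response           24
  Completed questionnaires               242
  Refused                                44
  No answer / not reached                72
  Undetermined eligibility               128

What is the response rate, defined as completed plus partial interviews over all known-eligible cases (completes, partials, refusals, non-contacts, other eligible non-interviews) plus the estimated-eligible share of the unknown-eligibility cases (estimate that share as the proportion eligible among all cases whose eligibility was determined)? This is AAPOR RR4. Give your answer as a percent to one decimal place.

50.5%

Ineligible = 79 + 7 = 86
Numerator: 242 + 8 = 250
Eligible (known): 242 + 8 + 44 + 72 + 24 = 390
e = 390 / (390 + 86) = 390 / 476 = 0.8193
e × U: 0.8193 × 128 = 104.87
Denominator: 390 + 104.87 = 494.87
RR4 = 250 / 494.87 = 0.5052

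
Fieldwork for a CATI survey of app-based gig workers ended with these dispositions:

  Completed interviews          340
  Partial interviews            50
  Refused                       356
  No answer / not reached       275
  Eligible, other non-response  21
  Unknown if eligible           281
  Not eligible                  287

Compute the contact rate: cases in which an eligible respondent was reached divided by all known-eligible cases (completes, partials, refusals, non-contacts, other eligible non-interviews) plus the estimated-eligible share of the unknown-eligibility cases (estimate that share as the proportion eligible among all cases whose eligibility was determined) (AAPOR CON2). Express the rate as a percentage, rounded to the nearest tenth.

60.8%

Top: 340 + 50 + 356 + 21 = 767
Known eligible: 340 + 50 + 356 + 275 + 21 = 1042
e = 1042 / (1042 + 287) = 1042 / 1329 = 0.7840
Estimated eligible among unknowns: 0.7840 × 281 = 220.30
Denominator: 1042 + 220.30 = 1262.30
CON2 = 767 / 1262.30 = 0.6076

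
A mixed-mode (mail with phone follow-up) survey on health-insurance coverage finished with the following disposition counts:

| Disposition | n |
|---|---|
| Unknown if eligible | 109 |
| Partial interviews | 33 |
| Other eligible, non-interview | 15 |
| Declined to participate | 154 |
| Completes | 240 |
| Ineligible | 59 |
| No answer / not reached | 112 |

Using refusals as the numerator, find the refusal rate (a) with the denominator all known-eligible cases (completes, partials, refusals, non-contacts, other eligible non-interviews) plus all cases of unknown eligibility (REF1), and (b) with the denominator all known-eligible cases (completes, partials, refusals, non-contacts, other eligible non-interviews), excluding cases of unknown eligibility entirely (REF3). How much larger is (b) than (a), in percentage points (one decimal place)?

4.6

Num: 154
Base: 240 + 33 + 154 + 112 + 15 + 109 = 663
REF1 = 154 / 663 = 0.2323
Base: 240 + 33 + 154 + 112 + 15 = 554
REF3 = 154 / 554 = 0.2780
Difference = 27.80 − 23.23 = 4.57 percentage points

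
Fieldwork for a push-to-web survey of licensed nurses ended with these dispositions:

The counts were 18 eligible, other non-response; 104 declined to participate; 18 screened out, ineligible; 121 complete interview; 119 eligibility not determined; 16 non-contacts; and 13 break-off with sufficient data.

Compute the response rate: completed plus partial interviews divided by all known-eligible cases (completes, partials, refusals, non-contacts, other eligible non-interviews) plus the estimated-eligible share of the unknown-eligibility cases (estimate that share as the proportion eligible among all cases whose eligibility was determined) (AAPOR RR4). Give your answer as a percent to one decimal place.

34.9%

Top → 121 + 13 = 134
Determined eligible → 121 + 13 + 104 + 16 + 18 = 272
e = 272 / (272 + 18) = 272 / 290 = 0.9379
e × U → 0.9379 × 119 = 111.61
Base → 272 + 111.61 = 383.61
RR4 = 134 / 383.61 = 0.3493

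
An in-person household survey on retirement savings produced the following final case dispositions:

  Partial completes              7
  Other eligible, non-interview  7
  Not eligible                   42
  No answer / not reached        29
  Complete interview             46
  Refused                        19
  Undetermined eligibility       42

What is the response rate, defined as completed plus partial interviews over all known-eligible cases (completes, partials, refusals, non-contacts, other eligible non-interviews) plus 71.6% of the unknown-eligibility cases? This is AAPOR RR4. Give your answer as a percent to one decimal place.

Numerator: 46 + 7 = 53
Determined eligible: 46 + 7 + 19 + 29 + 7 = 108
Estimated eligible among unknowns: 0.7160 × 42 = 30.07
Base: 108 + 30.07 = 138.07
RR4 = 53 / 138.07 = 0.3839

38.4%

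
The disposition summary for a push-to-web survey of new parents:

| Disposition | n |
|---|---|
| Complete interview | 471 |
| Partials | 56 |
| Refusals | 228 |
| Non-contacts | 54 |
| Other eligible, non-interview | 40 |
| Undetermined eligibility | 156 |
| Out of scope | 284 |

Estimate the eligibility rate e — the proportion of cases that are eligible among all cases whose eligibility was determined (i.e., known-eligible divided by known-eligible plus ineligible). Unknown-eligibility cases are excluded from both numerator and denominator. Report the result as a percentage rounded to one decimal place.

Known eligible → 471 + 56 + 228 + 54 + 40 = 849
e = 849 / (849 + 284) = 849 / 1133 = 0.7493

74.9%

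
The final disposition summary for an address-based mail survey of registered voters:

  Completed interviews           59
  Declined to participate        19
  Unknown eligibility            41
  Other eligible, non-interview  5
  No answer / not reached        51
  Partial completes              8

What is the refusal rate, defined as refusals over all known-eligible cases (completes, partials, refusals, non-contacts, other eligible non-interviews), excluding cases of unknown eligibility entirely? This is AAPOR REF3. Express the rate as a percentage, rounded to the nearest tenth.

13.4%

Num → 19
Denom → 59 + 8 + 19 + 51 + 5 = 142
REF3 = 19 / 142 = 0.1338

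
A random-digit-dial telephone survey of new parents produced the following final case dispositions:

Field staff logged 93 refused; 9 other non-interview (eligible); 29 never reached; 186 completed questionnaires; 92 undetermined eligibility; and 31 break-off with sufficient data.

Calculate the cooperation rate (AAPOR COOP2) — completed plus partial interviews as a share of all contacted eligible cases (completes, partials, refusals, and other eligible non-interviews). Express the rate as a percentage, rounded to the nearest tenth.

Top: 186 + 31 = 217
Denominator: 186 + 31 + 93 + 9 = 319
COOP2 = 217 / 319 = 0.6803

68.0%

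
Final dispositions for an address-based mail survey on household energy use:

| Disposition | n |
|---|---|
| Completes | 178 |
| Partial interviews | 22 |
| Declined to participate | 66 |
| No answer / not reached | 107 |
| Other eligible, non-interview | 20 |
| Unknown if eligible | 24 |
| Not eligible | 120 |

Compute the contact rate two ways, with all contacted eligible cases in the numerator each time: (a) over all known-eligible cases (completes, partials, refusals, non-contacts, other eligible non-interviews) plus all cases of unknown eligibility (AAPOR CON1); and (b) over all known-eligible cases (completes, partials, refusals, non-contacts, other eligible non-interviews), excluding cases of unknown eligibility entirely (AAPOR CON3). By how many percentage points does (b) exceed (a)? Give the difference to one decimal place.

Num: 178 + 22 + 66 + 20 = 286
Denom: 178 + 22 + 66 + 107 + 20 + 24 = 417
CON1 = 286 / 417 = 0.6859
Denom: 178 + 22 + 66 + 107 + 20 = 393
CON3 = 286 / 393 = 0.7277
Difference = 72.77 − 68.59 = 4.18 percentage points

4.2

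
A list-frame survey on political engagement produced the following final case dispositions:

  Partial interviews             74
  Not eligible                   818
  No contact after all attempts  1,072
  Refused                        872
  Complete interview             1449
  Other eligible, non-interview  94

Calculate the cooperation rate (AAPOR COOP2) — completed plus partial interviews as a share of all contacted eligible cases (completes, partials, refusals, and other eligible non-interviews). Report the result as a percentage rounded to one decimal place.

Numerator = 1449 + 74 = 1523
Base = 1449 + 74 + 872 + 94 = 2489
COOP2 = 1523 / 2489 = 0.6119

61.2%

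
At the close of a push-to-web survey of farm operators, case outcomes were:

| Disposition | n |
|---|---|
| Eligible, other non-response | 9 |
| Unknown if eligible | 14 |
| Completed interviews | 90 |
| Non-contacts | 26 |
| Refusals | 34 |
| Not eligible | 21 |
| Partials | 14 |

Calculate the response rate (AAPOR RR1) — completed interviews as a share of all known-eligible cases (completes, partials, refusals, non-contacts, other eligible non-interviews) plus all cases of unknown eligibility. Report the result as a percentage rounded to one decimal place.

48.1%

Numerator = 90
Denominator = 90 + 14 + 34 + 26 + 9 + 14 = 187
RR1 = 90 / 187 = 0.4813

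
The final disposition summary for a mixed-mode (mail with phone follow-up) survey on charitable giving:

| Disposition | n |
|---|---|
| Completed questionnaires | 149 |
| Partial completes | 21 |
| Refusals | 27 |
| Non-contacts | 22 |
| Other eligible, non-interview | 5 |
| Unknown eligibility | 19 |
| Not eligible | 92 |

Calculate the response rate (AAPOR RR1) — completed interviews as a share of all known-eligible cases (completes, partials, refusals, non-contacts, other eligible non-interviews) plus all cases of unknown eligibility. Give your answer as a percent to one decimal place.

Top: 149
Base: 149 + 21 + 27 + 22 + 5 + 19 = 243
RR1 = 149 / 243 = 0.6132

61.3%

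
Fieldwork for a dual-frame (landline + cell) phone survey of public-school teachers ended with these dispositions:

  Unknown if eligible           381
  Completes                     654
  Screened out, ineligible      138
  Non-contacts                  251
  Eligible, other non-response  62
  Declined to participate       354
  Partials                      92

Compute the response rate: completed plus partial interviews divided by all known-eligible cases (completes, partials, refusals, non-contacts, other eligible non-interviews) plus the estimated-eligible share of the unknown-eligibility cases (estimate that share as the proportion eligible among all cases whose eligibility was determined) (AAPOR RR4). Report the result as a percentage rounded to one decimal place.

Numerator = 654 + 92 = 746
Known eligible = 654 + 92 + 354 + 251 + 62 = 1413
e = 1413 / (1413 + 138) = 1413 / 1551 = 0.9110
Estimated eligible among unknowns = 0.9110 × 381 = 347.09
Denominator = 1413 + 347.09 = 1760.09
RR4 = 746 / 1760.09 = 0.4238

42.4%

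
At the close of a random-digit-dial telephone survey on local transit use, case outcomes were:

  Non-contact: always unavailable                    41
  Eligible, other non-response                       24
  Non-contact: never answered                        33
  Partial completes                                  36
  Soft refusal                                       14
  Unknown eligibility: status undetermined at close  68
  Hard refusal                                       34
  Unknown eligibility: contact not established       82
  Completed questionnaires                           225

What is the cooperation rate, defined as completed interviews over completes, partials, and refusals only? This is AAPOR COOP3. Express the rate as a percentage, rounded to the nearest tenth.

72.8%

Refusal or break-off = 34 + 14 = 48
No contact after all attempts = 33 + 41 = 74
Undetermined eligibility = 82 + 68 = 150
Numerator → 225
Denom → 225 + 36 + 48 = 309
COOP3 = 225 / 309 = 0.7282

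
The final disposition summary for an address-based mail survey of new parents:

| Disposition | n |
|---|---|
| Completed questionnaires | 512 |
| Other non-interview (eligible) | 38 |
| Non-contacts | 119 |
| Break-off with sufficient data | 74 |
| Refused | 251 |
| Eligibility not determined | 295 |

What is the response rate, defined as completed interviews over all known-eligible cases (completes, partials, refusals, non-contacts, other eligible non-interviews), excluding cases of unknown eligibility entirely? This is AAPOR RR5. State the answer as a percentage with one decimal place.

Num: 512
Denominator: 512 + 74 + 251 + 119 + 38 = 994
RR5 = 512 / 994 = 0.5151

51.5%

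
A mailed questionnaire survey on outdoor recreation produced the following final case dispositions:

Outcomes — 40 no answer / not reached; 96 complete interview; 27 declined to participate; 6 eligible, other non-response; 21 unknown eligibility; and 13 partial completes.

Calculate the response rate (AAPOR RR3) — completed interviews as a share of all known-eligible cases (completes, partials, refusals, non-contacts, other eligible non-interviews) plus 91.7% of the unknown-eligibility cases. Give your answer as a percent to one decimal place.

Top → 96
Eligible (known) → 96 + 13 + 27 + 40 + 6 = 182
Estimated eligible among unknowns → 0.9170 × 21 = 19.26
Base → 182 + 19.26 = 201.26
RR3 = 96 / 201.26 = 0.4770

47.7%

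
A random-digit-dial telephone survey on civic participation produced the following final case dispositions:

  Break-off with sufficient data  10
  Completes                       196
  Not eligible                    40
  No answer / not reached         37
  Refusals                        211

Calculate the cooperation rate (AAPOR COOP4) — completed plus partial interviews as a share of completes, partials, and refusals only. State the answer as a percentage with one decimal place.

Top → 196 + 10 = 206
Base → 196 + 10 + 211 = 417
COOP4 = 206 / 417 = 0.4940

49.4%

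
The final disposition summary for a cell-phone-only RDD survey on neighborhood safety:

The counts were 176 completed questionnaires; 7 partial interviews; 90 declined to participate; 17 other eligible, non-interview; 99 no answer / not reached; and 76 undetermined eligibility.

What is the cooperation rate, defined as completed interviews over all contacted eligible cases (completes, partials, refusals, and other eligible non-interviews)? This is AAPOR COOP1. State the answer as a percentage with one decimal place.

60.7%

Num: 176
Base: 176 + 7 + 90 + 17 = 290
COOP1 = 176 / 290 = 0.6069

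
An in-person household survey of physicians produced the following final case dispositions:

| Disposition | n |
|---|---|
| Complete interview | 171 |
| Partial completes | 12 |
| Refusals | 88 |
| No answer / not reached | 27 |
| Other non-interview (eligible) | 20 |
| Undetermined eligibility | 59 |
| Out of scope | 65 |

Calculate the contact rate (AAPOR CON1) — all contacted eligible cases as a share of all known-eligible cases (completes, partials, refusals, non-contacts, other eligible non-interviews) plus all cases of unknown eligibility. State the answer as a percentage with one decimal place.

Top: 171 + 12 + 88 + 20 = 291
Denominator: 171 + 12 + 88 + 27 + 20 + 59 = 377
CON1 = 291 / 377 = 0.7719

77.2%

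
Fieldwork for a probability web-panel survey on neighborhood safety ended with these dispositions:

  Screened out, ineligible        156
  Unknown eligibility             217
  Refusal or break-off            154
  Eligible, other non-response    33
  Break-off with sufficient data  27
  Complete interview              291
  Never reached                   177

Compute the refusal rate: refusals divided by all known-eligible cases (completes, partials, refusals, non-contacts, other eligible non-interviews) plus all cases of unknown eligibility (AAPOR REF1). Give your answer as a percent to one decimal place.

Numerator → 154
Base → 291 + 27 + 154 + 177 + 33 + 217 = 899
REF1 = 154 / 899 = 0.1713

17.1%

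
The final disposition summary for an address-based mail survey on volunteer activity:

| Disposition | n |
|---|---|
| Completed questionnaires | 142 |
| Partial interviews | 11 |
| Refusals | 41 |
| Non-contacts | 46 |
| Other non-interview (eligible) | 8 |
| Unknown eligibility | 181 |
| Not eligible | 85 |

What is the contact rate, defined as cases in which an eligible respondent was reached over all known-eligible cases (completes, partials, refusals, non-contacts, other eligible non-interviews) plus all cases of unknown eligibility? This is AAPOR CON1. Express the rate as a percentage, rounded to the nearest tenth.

47.1%

Top = 142 + 11 + 41 + 8 = 202
Base = 142 + 11 + 41 + 46 + 8 + 181 = 429
CON1 = 202 / 429 = 0.4709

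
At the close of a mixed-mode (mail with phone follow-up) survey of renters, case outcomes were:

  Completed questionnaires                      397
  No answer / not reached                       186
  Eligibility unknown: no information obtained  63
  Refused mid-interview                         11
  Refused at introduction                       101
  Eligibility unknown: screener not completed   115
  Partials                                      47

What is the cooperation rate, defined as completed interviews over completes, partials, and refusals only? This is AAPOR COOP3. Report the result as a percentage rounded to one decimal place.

Refused = 101 + 11 = 112
Unknown eligibility = 115 + 63 = 178
Num → 397
Denom → 397 + 47 + 112 = 556
COOP3 = 397 / 556 = 0.7140

71.4%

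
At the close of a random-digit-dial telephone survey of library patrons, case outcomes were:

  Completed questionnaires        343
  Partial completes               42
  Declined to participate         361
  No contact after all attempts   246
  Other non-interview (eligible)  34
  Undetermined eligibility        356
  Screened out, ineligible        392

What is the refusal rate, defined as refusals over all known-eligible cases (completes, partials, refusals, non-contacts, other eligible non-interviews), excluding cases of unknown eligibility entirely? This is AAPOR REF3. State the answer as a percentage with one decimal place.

Top = 361
Denom = 343 + 42 + 361 + 246 + 34 = 1026
REF3 = 361 / 1026 = 0.3519

35.2%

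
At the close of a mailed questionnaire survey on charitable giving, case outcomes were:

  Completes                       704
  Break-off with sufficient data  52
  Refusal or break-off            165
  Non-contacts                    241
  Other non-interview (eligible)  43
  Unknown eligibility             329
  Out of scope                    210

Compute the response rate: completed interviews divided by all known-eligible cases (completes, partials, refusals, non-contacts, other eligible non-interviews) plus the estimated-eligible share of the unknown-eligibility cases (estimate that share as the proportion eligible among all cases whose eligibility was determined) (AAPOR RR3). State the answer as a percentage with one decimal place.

Num → 704
Determined eligible → 704 + 52 + 165 + 241 + 43 = 1205
e = 1205 / (1205 + 210) = 1205 / 1415 = 0.8516
e × U → 0.8516 × 329 = 280.18
Denom → 1205 + 280.18 = 1485.18
RR3 = 704 / 1485.18 = 0.4740

47.4%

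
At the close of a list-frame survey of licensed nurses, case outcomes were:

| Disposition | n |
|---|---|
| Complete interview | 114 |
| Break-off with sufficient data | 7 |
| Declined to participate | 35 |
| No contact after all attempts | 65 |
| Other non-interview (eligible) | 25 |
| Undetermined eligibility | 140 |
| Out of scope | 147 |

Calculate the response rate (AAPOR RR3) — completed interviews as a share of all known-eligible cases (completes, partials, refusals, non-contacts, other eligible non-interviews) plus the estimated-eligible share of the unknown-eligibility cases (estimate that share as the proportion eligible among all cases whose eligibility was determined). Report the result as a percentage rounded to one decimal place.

34.2%

Num = 114
Known eligible = 114 + 7 + 35 + 65 + 25 = 246
e = 246 / (246 + 147) = 246 / 393 = 0.6260
e × U = 0.6260 × 140 = 87.64
Base = 246 + 87.64 = 333.64
RR3 = 114 / 333.64 = 0.3417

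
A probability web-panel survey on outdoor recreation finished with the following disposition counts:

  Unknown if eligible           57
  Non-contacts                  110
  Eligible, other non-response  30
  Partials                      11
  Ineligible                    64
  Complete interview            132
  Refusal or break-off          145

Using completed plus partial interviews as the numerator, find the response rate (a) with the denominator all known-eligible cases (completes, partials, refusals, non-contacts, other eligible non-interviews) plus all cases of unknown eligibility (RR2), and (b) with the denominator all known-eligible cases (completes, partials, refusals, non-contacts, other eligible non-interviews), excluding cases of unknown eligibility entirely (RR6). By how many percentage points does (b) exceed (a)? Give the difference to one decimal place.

Top = 132 + 11 = 143
Denom = 132 + 11 + 145 + 110 + 30 + 57 = 485
RR2 = 143 / 485 = 0.2948
Denom = 132 + 11 + 145 + 110 + 30 = 428
RR6 = 143 / 428 = 0.3341
Difference = 33.41 − 29.48 = 3.93 percentage points

3.9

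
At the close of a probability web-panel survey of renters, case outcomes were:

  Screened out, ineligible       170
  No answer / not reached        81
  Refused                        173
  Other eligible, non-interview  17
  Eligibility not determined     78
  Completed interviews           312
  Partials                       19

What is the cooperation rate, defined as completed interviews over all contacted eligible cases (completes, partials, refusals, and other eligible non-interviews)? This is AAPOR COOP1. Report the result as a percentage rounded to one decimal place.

59.9%

Numerator = 312
Base = 312 + 19 + 173 + 17 = 521
COOP1 = 312 / 521 = 0.5988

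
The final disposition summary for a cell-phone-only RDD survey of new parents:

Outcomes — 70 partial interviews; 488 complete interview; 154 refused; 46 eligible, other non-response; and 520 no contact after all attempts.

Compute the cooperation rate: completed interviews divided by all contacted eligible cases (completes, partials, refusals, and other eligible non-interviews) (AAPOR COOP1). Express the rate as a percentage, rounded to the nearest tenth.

64.4%

Numerator = 488
Denom = 488 + 70 + 154 + 46 = 758
COOP1 = 488 / 758 = 0.6438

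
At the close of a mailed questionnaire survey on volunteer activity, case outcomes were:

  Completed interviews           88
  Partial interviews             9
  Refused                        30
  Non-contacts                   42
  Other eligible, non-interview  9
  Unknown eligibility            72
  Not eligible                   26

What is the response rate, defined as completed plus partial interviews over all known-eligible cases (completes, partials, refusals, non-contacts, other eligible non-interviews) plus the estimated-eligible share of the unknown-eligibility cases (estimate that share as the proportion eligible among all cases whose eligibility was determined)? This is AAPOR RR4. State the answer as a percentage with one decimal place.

Numerator: 88 + 9 = 97
Determined eligible: 88 + 9 + 30 + 42 + 9 = 178
e = 178 / (178 + 26) = 178 / 204 = 0.8725
e × U: 0.8725 × 72 = 62.82
Denominator: 178 + 62.82 = 240.82
RR4 = 97 / 240.82 = 0.4028

40.3%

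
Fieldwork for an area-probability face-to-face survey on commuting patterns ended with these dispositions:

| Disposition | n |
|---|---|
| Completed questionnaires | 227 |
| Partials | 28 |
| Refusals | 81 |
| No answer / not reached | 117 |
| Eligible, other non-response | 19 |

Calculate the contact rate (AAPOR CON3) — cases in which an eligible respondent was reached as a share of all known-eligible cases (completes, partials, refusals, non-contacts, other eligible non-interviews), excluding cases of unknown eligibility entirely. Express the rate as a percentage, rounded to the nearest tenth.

75.2%

Numerator: 227 + 28 + 81 + 19 = 355
Base: 227 + 28 + 81 + 117 + 19 = 472
CON3 = 355 / 472 = 0.7521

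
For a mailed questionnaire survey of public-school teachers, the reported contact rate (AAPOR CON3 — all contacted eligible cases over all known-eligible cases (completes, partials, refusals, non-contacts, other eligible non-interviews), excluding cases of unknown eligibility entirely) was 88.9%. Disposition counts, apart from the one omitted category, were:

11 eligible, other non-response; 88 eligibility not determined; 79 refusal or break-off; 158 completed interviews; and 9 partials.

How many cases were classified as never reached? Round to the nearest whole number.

Num → 158 + 9 + 79 + 11 = 257
CON3 = 257 / D = 0.889
D = 257 / 0.889 = 289.1
Remaining denominator categories sum to 257
never reached = 289.1 − 257 ≈ 32

32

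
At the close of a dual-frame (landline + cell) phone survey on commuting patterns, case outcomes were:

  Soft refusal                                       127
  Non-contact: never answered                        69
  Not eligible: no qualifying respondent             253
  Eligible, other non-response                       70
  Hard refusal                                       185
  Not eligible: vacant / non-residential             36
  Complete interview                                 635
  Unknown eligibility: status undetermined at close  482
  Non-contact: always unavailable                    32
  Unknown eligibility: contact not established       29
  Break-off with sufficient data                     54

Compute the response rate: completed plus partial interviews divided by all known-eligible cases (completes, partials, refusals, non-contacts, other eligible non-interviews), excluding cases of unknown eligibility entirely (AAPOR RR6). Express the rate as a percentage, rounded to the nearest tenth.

Refusals = 185 + 127 = 312
No contact after all attempts = 69 + 32 = 101
Unknown if eligible = 29 + 482 = 511
Screened out, ineligible = 253 + 36 = 289
Top = 635 + 54 = 689
Base = 635 + 54 + 312 + 101 + 70 = 1172
RR6 = 689 / 1172 = 0.5879

58.8%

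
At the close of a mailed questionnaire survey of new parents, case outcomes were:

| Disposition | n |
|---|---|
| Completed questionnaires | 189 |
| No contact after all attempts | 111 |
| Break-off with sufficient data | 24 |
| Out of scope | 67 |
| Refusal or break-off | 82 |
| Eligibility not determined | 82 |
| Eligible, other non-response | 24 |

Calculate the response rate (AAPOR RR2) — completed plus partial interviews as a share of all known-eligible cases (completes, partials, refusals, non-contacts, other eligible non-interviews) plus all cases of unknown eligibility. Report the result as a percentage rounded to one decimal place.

41.6%

Num → 189 + 24 = 213
Denominator → 189 + 24 + 82 + 111 + 24 + 82 = 512
RR2 = 213 / 512 = 0.4160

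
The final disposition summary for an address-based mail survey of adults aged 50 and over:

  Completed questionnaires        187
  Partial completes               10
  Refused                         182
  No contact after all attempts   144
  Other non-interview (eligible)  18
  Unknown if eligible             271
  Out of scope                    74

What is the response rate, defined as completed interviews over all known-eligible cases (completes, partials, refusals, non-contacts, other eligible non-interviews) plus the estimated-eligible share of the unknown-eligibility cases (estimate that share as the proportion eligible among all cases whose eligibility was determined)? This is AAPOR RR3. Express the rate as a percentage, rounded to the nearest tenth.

24.0%

Num = 187
Eligible (known) = 187 + 10 + 182 + 144 + 18 = 541
e = 541 / (541 + 74) = 541 / 615 = 0.8797
Eligible share of unknowns = 0.8797 × 271 = 238.40
Denom = 541 + 238.40 = 779.40
RR3 = 187 / 779.40 = 0.2399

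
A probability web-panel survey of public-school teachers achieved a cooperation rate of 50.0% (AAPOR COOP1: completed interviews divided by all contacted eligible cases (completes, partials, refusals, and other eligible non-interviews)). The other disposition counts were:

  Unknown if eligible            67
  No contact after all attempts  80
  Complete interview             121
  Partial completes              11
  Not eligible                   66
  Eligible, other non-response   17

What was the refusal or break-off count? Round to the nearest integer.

93

COOP1 = 121 / D = 0.500
D = 121 / 0.500 = 242.0
Rest of base = 149
refusal or break-off = 242.0 − 149 ≈ 93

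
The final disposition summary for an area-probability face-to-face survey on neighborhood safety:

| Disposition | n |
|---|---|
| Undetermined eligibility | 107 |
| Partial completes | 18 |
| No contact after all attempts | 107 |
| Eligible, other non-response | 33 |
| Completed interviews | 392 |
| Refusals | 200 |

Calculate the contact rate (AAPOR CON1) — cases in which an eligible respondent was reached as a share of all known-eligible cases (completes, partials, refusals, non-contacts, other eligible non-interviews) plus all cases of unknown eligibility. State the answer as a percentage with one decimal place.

75.0%

Num → 392 + 18 + 200 + 33 = 643
Denom → 392 + 18 + 200 + 107 + 33 + 107 = 857
CON1 = 643 / 857 = 0.7503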